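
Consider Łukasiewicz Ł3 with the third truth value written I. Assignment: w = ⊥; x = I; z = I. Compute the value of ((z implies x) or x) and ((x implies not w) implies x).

z implies x = I implies I = ⊤  [min(1, 1−½+½)]
(z implies x) or x = ⊤ or I = ⊤
not w = not ⊥ = ⊤
x implies not w = I implies ⊤ = ⊤
(x implies not w) implies x = ⊤ implies I = I
((z implies x) or x) and ((x implies not w) implies x) = ⊤ and I = I

I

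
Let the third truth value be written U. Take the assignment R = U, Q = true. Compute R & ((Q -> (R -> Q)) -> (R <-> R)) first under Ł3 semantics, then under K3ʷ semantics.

In Ł3: R -> Q = U -> true = true  [min(1, 1−½+1)]
Q -> (R -> Q) = true -> true = true
R <-> R = U <-> U = true
(Q -> (R -> Q)) -> (R <-> R) = true -> true = true
R & ((Q -> (R -> Q)) -> (R <-> R)) = U & true = U
In K3ʷ: R -> Q = U -> true = U  [any arg is the third value ⇒ result is the third value]
Q -> (R -> Q) = true -> U = U
R <-> R = U <-> U = U
(Q -> (R -> Q)) -> (R <-> R) = U -> U = U
R & ((Q -> (R -> Q)) -> (R <-> R)) = U & U = U

U; U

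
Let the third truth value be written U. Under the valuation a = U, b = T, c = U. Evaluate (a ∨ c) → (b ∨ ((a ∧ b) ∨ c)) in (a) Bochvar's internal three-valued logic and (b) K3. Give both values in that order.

U; T

In Bochvar's internal three-valued logic: a ∨ c = U ∨ U = U
a ∧ b = U ∧ T = U
(a ∧ b) ∨ c = U ∨ U = U
b ∨ ((a ∧ b) ∨ c) = T ∨ U = U
(a ∨ c) → (b ∨ ((a ∧ b) ∨ c)) = U → U = U
In K3: a ∨ c = U ∨ U = U
a ∧ b = U ∧ T = U
(a ∧ b) ∨ c = U ∨ U = U
b ∨ ((a ∧ b) ∨ c) = T ∨ U = T
(a ∨ c) → (b ∨ ((a ∧ b) ∨ c)) = U → T = T  [¬U ∨ T]
They differ because Bochvar's internal three-valued logic and K3 treat U differently under the binary connectives.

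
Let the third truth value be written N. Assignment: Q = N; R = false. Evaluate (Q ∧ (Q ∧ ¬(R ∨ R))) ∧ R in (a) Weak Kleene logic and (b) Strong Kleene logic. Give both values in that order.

In Weak Kleene logic: R ∨ R = false ∨ false = false
¬(R ∨ R) = ¬false = true
Q ∧ ¬(R ∨ R) = N ∧ true = N
Q ∧ (Q ∧ ¬(R ∨ R)) = N ∧ N = N
(Q ∧ (Q ∧ ¬(R ∨ R))) ∧ R = N ∧ false = N
In Strong Kleene logic: R ∨ R = false ∨ false = false
¬(R ∨ R) = ¬false = true
Q ∧ ¬(R ∨ R) = N ∧ true = N
Q ∧ (Q ∧ ¬(R ∨ R)) = N ∧ N = N
(Q ∧ (Q ∧ ¬(R ∨ R))) ∧ R = N ∧ false = false
They differ because Weak Kleene logic and Strong Kleene logic treat N differently under the binary connectives.

N; false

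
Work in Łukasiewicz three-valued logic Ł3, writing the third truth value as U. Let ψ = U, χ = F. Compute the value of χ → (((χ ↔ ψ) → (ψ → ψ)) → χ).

χ ↔ ψ = F ↔ U = U  [1 − |0−½|]
ψ → ψ = U → U = T
(χ ↔ ψ) → (ψ → ψ) = U → T = T
((χ ↔ ψ) → (ψ → ψ)) → χ = T → F = F
χ → (((χ ↔ ψ) → (ψ → ψ)) → χ) = F → F = T

T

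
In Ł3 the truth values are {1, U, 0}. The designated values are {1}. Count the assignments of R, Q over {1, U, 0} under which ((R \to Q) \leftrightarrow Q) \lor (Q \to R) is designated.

Of the 9 assignments, 8 give a value in {1}.

8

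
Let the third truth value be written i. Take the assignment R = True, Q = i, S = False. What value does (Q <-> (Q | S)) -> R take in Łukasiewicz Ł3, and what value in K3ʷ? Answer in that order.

In Łukasiewicz Ł3: Q | S = i | False = i
Q <-> (Q | S) = i <-> i = True  [1 − |½−½|]
(Q <-> (Q | S)) -> R = True -> True = True
In K3ʷ: Q | S = i | False = i
Q <-> (Q | S) = i <-> i = i
(Q <-> (Q | S)) -> R = i -> True = i  [any arg is the third value ⇒ result is the third value]
They differ because Łukasiewicz Ł3 and K3ʷ treat i differently under the binary connectives.

True; i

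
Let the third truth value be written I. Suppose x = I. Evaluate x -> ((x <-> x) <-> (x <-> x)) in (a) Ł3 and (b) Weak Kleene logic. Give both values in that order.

In Ł3: x <-> x = I <-> I = True
x <-> x = I <-> I = True
(x <-> x) <-> (x <-> x) = True <-> True = True
x -> ((x <-> x) <-> (x <-> x)) = I -> True = True
In Weak Kleene logic: x <-> x = I <-> I = I
x <-> x = I <-> I = I
(x <-> x) <-> (x <-> x) = I <-> I = I
x -> ((x <-> x) <-> (x <-> x)) = I -> I = I  [any arg is the third value ⇒ result is the third value]
They differ because Ł3 and Weak Kleene logic treat I differently under the binary connectives.

True; I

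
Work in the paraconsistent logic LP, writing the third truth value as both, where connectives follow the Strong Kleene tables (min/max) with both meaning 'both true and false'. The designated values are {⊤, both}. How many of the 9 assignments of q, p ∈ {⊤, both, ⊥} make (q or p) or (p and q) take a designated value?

8

Of the 9 assignments, 8 give a value in {⊤, both}.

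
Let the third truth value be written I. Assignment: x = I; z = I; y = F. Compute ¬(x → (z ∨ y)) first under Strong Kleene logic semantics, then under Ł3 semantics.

I; F

In Strong Kleene logic: z ∨ y = I ∨ F = I
x → (z ∨ y) = I → I = I  [¬I ∨ I]
¬(x → (z ∨ y)) = ¬I = I
In Ł3: z ∨ y = I ∨ F = I
x → (z ∨ y) = I → I = T  [min(1, 1−½+½)]
¬(x → (z ∨ y)) = ¬T = F
They differ because Strong Kleene logic and Ł3 treat I differently under implication.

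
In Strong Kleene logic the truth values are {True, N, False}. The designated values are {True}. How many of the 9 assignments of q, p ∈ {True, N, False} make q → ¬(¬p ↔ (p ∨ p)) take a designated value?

Of the 9 assignments, 7 give a value in {True}.

7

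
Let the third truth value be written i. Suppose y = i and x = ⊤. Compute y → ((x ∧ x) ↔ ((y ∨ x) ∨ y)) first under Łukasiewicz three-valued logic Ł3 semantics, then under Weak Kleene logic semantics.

⊤; i

In Łukasiewicz three-valued logic Ł3: x ∧ x = ⊤ ∧ ⊤ = ⊤
y ∨ x = i ∨ ⊤ = ⊤
(y ∨ x) ∨ y = ⊤ ∨ i = ⊤
(x ∧ x) ↔ ((y ∨ x) ∨ y) = ⊤ ↔ ⊤ = ⊤
y → ((x ∧ x) ↔ ((y ∨ x) ∨ y)) = i → ⊤ = ⊤  [min(1, 1−½+1)]
In Weak Kleene logic: x ∧ x = ⊤ ∧ ⊤ = ⊤
y ∨ x = i ∨ ⊤ = i
(y ∨ x) ∨ y = i ∨ i = i
(x ∧ x) ↔ ((y ∨ x) ∨ y) = ⊤ ↔ i = i
y → ((x ∧ x) ↔ ((y ∨ x) ∨ y)) = i → i = i
They differ because Łukasiewicz three-valued logic Ł3 and Weak Kleene logic treat i differently under the binary connectives.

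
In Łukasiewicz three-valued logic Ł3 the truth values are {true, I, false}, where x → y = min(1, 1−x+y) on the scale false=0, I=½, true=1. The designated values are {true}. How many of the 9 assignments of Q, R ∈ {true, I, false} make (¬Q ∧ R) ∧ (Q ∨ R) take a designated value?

1

Designated under: (Q=false, R=true).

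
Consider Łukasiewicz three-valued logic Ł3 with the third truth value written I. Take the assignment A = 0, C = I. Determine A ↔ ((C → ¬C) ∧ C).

¬C = ¬I = I
C → ¬C = I → I = 1
(C → ¬C) ∧ C = 1 ∧ I = I
A ↔ ((C → ¬C) ∧ C) = 0 ↔ I = I

I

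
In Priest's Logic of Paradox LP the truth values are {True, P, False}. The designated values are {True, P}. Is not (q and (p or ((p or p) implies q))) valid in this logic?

No

Countermodel: q=True, p=True gives False, which is not designated.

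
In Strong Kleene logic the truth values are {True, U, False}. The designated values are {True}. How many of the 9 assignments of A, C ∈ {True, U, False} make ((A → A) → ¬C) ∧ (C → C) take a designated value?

3

Designated under: (A=True, C=False); (A=U, C=False); (A=False, C=False).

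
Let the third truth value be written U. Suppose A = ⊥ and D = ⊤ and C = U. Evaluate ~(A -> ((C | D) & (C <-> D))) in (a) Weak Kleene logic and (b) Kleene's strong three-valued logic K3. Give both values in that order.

U; ⊥

In Weak Kleene logic: C | D = U | ⊤ = U
C <-> D = U <-> ⊤ = U
(C | D) & (C <-> D) = U & U = U
A -> ((C | D) & (C <-> D)) = ⊥ -> U = U
~(A -> ((C | D) & (C <-> D))) = ~U = U
In Kleene's strong three-valued logic K3: C | D = U | ⊤ = ⊤
C <-> D = U <-> ⊤ = U
(C | D) & (C <-> D) = ⊤ & U = U
A -> ((C | D) & (C <-> D)) = ⊥ -> U = ⊤
~(A -> ((C | D) & (C <-> D))) = ~⊤ = ⊥
They differ because Weak Kleene logic and Kleene's strong three-valued logic K3 treat U differently under the binary connectives.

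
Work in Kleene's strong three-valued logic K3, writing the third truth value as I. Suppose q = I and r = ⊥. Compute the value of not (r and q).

⊤

r and q = ⊥ and I = ⊥
not (r and q) = not ⊥ = ⊤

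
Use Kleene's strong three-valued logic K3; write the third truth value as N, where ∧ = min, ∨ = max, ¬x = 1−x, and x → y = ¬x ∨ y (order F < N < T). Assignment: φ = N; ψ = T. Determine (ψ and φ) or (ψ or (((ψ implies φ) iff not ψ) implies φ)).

ψ and φ = T and N = N
ψ implies φ = T implies N = N
not ψ = not T = F
(ψ implies φ) iff not ψ = N iff F = N
((ψ implies φ) iff not ψ) implies φ = N implies N = N
ψ or (((ψ implies φ) iff not ψ) implies φ) = T or N = T
(ψ and φ) or (ψ or (((ψ implies φ) iff not ψ) implies φ)) = N or T = T

T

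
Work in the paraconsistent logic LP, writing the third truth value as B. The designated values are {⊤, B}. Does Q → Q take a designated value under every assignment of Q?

Every assignment of Q over {⊤, B, ⊥} gives a value in {⊤, B}.
In particular, with Q=B: Q → Q = B.

Yes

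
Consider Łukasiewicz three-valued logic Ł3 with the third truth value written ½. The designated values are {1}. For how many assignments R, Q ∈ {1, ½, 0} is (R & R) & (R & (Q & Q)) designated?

Designated under: (R=1, Q=1).

1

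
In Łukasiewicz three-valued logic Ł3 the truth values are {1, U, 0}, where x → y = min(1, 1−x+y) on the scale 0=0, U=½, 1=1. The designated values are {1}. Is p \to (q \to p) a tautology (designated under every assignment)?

Every assignment of p, q over {1, U, 0} gives a value in {1}.
In particular, with p=U, q=U: p \to (q \to p) = 1.

Yes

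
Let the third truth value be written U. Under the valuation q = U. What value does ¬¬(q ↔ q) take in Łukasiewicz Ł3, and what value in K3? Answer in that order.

T; U

In Łukasiewicz Ł3: q ↔ q = U ↔ U = T  [1 − |½−½|]
¬(q ↔ q) = ¬T = F
¬¬(q ↔ q) = ¬F = T
In K3: q ↔ q = U ↔ U = U
¬(q ↔ q) = ¬U = U
¬¬(q ↔ q) = ¬U = U
They differ because Łukasiewicz Ł3 and K3 treat U differently under implication.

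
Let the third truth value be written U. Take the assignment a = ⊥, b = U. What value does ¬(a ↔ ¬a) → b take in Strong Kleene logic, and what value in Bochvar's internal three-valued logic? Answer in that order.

In Strong Kleene logic: ¬a = ¬⊥ = ⊤
a ↔ ¬a = ⊥ ↔ ⊤ = ⊥
¬(a ↔ ¬a) = ¬⊥ = ⊤
¬(a ↔ ¬a) → b = ⊤ → U = U  [¬⊤ ∨ U]
In Bochvar's internal three-valued logic: ¬a = ¬⊥ = ⊤
a ↔ ¬a = ⊥ ↔ ⊤ = ⊥
¬(a ↔ ¬a) = ¬⊥ = ⊤
¬(a ↔ ¬a) → b = ⊤ → U = U  [any arg is the third value ⇒ result is the third value]

U; U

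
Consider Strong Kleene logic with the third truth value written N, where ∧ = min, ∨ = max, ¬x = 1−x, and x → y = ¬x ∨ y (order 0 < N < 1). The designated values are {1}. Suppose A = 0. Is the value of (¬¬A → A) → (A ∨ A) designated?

¬A = ¬0 = 1
¬¬A = ¬1 = 0
¬¬A → A = 0 → 0 = 1
A ∨ A = 0 ∨ 0 = 0
(¬¬A → A) → (A ∨ A) = 1 → 0 = 0
0 ∉ {1}.

No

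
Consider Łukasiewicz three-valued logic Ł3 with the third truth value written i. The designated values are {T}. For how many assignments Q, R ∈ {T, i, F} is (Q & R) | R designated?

3

Designated under: (Q=T, R=T); (Q=i, R=T); (Q=F, R=T).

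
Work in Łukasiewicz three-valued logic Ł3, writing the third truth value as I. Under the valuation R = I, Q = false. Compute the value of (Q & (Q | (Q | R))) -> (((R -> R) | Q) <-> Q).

Q | R = false | I = I
Q | (Q | R) = false | I = I
Q & (Q | (Q | R)) = false & I = false
R -> R = I -> I = true  [min(1, 1−½+½)]
(R -> R) | Q = true | false = true
((R -> R) | Q) <-> Q = true <-> false = false
(Q & (Q | (Q | R))) -> (((R -> R) | Q) <-> Q) = false -> false = true

true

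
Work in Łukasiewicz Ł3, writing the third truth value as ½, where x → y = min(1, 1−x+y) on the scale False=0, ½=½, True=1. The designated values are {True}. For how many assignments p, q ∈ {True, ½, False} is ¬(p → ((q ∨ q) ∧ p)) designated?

Designated under: (p=True, q=False).

1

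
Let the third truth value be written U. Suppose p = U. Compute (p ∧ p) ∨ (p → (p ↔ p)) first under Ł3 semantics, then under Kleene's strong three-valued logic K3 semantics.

In Ł3: p ∧ p = U ∧ U = U
p ↔ p = U ↔ U = ⊤  [1 − |½−½|]
p → (p ↔ p) = U → ⊤ = ⊤
(p ∧ p) ∨ (p → (p ↔ p)) = U ∨ ⊤ = ⊤
In Kleene's strong three-valued logic K3: p ∧ p = U ∧ U = U
p ↔ p = U ↔ U = U
p → (p ↔ p) = U → U = U  [¬U ∨ U]
(p ∧ p) ∨ (p → (p ↔ p)) = U ∨ U = U
They differ because Ł3 and Kleene's strong three-valued logic K3 treat U differently under implication.

⊤; U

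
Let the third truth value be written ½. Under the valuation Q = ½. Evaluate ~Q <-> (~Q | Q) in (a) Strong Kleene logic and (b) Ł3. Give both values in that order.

In Strong Kleene logic: ~Q = ~½ = ½
~Q = ~½ = ½
~Q | Q = ½ | ½ = ½
~Q <-> (~Q | Q) = ½ <-> ½ = ½
In Ł3: ~Q = ~½ = ½
~Q = ~½ = ½
~Q | Q = ½ | ½ = ½
~Q <-> (~Q | Q) = ½ <-> ½ = True
They differ because Strong Kleene logic and Ł3 treat ½ differently under implication.

½; True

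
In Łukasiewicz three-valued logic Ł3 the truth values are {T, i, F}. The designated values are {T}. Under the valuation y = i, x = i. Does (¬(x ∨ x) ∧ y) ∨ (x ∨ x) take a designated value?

No

x ∨ x = i ∨ i = i
¬(x ∨ x) = ¬i = i
¬(x ∨ x) ∧ y = i ∧ i = i
x ∨ x = i ∨ i = i
(¬(x ∨ x) ∧ y) ∨ (x ∨ x) = i ∨ i = i
i ∉ {T}.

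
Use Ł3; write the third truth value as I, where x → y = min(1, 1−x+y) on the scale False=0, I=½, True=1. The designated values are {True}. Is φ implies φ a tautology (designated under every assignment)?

Yes

Every assignment of φ over {True, I, False} gives a value in {True}.
In particular, with φ=I: φ implies φ = True.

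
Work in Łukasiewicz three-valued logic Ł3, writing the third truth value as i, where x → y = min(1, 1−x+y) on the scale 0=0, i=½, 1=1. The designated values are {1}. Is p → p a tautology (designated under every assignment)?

Every assignment of p over {1, i, 0} gives a value in {1}.
In particular, with p=i: p → p = 1.

Yes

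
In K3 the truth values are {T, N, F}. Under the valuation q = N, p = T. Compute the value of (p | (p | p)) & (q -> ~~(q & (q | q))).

p | p = T | T = T
p | (p | p) = T | T = T
q | q = N | N = N
q & (q | q) = N & N = N
~(q & (q | q)) = ~N = N
~~(q & (q | q)) = ~N = N
q -> ~~(q & (q | q)) = N -> N = N
(p | (p | p)) & (q -> ~~(q & (q | q))) = T & N = N

N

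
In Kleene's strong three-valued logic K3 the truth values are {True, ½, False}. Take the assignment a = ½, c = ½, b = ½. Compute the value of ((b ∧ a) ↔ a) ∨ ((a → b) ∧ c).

b ∧ a = ½ ∧ ½ = ½
(b ∧ a) ↔ a = ½ ↔ ½ = ½
a → b = ½ → ½ = ½  [¬½ ∨ ½]
(a → b) ∧ c = ½ ∧ ½ = ½
((b ∧ a) ↔ a) ∨ ((a → b) ∧ c) = ½ ∨ ½ = ½

½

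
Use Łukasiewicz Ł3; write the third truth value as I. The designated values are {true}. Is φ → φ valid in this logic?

Yes

Every assignment of φ over {true, I, false} gives a value in {true}.
In particular, with φ=I: φ → φ = true.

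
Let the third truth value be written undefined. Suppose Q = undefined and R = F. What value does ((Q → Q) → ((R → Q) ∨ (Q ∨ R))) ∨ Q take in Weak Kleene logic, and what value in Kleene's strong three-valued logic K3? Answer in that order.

undefined; T

In Weak Kleene logic: Q → Q = undefined → undefined = undefined
R → Q = F → undefined = undefined
Q ∨ R = undefined ∨ F = undefined
(R → Q) ∨ (Q ∨ R) = undefined ∨ undefined = undefined
(Q → Q) → ((R → Q) ∨ (Q ∨ R)) = undefined → undefined = undefined
((Q → Q) → ((R → Q) ∨ (Q ∨ R))) ∨ Q = undefined ∨ undefined = undefined
In Kleene's strong three-valued logic K3: Q → Q = undefined → undefined = undefined  [¬undefined ∨ undefined]
R → Q = F → undefined = T
Q ∨ R = undefined ∨ F = undefined
(R → Q) ∨ (Q ∨ R) = T ∨ undefined = T
(Q → Q) → ((R → Q) ∨ (Q ∨ R)) = undefined → T = T
((Q → Q) → ((R → Q) ∨ (Q ∨ R))) ∨ Q = T ∨ undefined = T
They differ because Weak Kleene logic and Kleene's strong three-valued logic K3 treat undefined differently under the binary connectives.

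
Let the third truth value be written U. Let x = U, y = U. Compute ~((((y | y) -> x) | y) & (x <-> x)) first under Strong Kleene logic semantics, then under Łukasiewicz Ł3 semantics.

U; F

In Strong Kleene logic: y | y = U | U = U
(y | y) -> x = U -> U = U
((y | y) -> x) | y = U | U = U
x <-> x = U <-> U = U
(((y | y) -> x) | y) & (x <-> x) = U & U = U
~((((y | y) -> x) | y) & (x <-> x)) = ~U = U
In Łukasiewicz Ł3: y | y = U | U = U
(y | y) -> x = U -> U = T  [min(1, 1−½+½)]
((y | y) -> x) | y = T | U = T
x <-> x = U <-> U = T
(((y | y) -> x) | y) & (x <-> x) = T & T = T
~((((y | y) -> x) | y) & (x <-> x)) = ~T = F
They differ because Strong Kleene logic and Łukasiewicz Ł3 treat U differently under implication.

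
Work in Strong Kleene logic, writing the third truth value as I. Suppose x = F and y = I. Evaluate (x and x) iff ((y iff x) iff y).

I

x and x = F and F = F
y iff x = I iff F = I
(y iff x) iff y = I iff I = I
(x and x) iff ((y iff x) iff y) = F iff I = I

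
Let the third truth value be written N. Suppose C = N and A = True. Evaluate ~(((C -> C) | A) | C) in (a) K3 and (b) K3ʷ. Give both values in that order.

In K3: C -> C = N -> N = N
(C -> C) | A = N | True = True
((C -> C) | A) | C = True | N = True
~(((C -> C) | A) | C) = ~True = False
In K3ʷ: C -> C = N -> N = N
(C -> C) | A = N | True = N
((C -> C) | A) | C = N | N = N
~(((C -> C) | A) | C) = ~N = N
They differ because K3 and K3ʷ treat N differently under the binary connectives.

False; N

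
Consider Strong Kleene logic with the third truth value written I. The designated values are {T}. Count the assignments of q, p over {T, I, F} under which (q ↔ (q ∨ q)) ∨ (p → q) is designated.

Of the 9 assignments, 7 give a value in {T}.

7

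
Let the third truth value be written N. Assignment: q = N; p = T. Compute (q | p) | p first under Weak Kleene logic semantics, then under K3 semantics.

N; T

In Weak Kleene logic: q | p = N | T = N
(q | p) | p = N | T = N
In K3: q | p = N | T = T
(q | p) | p = T | T = T
They differ because Weak Kleene logic and K3 treat N differently under the binary connectives.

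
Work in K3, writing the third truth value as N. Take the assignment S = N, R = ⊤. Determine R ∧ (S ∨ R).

S ∨ R = N ∨ ⊤ = ⊤
R ∧ (S ∨ R) = ⊤ ∧ ⊤ = ⊤

⊤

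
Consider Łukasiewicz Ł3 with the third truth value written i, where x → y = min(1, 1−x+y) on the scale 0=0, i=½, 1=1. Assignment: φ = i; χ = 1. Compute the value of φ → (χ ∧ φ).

χ ∧ φ = 1 ∧ i = i
φ → (χ ∧ φ) = i → i = 1  [min(1, 1−½+½)]

1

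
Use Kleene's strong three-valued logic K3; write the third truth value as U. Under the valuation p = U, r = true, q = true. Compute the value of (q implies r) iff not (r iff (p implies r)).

false

q implies r = true implies true = true
p implies r = U implies true = true  [not U or true]
r iff (p implies r) = true iff true = true
not (r iff (p implies r)) = not true = false
(q implies r) iff not (r iff (p implies r)) = true iff false = false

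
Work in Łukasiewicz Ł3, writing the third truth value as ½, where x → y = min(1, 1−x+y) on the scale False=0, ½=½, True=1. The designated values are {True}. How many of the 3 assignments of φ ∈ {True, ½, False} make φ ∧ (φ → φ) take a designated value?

1

φ=True: True ✓
φ=½: ½ ·
φ=False: False ·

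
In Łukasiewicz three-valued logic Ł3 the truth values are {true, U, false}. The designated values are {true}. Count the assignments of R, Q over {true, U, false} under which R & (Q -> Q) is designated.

3

Designated under: (R=true, Q=true); (R=true, Q=U); (R=true, Q=false).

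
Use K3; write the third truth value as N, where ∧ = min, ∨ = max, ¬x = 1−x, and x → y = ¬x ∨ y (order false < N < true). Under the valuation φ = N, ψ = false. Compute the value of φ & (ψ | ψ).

ψ | ψ = false | false = false
φ & (ψ | ψ) = N & false = false

false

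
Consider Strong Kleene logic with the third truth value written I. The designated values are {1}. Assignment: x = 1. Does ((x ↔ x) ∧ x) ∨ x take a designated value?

Yes

x ↔ x = 1 ↔ 1 = 1
(x ↔ x) ∧ x = 1 ∧ 1 = 1
((x ↔ x) ∧ x) ∨ x = 1 ∨ 1 = 1
1 ∈ {1}.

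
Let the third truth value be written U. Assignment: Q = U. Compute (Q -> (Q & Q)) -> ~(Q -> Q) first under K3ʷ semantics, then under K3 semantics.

U; U

In K3ʷ: Q & Q = U & U = U
Q -> (Q & Q) = U -> U = U  [any arg is the third value ⇒ result is the third value]
Q -> Q = U -> U = U
~(Q -> Q) = ~U = U
(Q -> (Q & Q)) -> ~(Q -> Q) = U -> U = U
In K3: Q & Q = U & U = U
Q -> (Q & Q) = U -> U = U
Q -> Q = U -> U = U
~(Q -> Q) = ~U = U
(Q -> (Q & Q)) -> ~(Q -> Q) = U -> U = U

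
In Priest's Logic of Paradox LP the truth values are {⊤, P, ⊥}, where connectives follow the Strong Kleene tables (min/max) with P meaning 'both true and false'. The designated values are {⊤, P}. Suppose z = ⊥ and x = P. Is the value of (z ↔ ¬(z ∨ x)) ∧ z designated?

No

z ∨ x = ⊥ ∨ P = P
¬(z ∨ x) = ¬P = P
z ↔ ¬(z ∨ x) = ⊥ ↔ P = P
(z ↔ ¬(z ∨ x)) ∧ z = P ∧ ⊥ = ⊥
⊥ ∉ {⊤, P}.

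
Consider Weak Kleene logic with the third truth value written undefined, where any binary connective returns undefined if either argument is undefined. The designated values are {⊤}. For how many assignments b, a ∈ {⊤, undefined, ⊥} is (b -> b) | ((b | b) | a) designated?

Designated under: (b=⊤, a=⊤); (b=⊤, a=⊥); (b=⊥, a=⊤); (b=⊥, a=⊥).

4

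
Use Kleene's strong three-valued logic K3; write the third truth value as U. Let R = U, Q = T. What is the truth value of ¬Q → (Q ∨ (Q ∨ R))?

¬Q = ¬T = F
Q ∨ R = T ∨ U = T
Q ∨ (Q ∨ R) = T ∨ T = T
¬Q → (Q ∨ (Q ∨ R)) = F → T = T

T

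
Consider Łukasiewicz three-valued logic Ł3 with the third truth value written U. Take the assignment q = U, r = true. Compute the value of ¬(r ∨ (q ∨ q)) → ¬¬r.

true

q ∨ q = U ∨ U = U
r ∨ (q ∨ q) = true ∨ U = true
¬(r ∨ (q ∨ q)) = ¬true = false
¬r = ¬true = false
¬¬r = ¬false = true
¬(r ∨ (q ∨ q)) → ¬¬r = false → true = true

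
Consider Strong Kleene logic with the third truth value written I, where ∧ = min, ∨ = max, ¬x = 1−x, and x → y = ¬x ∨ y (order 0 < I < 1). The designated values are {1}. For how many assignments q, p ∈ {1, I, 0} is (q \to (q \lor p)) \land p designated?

3

Designated under: (q=1, p=1); (q=I, p=1); (q=0, p=1).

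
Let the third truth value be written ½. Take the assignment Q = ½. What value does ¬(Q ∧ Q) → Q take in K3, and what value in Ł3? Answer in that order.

½; ⊤

In K3: Q ∧ Q = ½ ∧ ½ = ½
¬(Q ∧ Q) = ¬½ = ½
¬(Q ∧ Q) → Q = ½ → ½ = ½  [¬½ ∨ ½]
In Ł3: Q ∧ Q = ½ ∧ ½ = ½
¬(Q ∧ Q) = ¬½ = ½
¬(Q ∧ Q) → Q = ½ → ½ = ⊤
They differ because K3 and Ł3 treat ½ differently under implication.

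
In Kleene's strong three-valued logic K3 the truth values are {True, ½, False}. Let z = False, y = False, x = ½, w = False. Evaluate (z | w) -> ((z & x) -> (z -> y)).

True

z | w = False | False = False
z & x = False & ½ = False
z -> y = False -> False = True
(z & x) -> (z -> y) = False -> True = True
(z | w) -> ((z & x) -> (z -> y)) = False -> True = True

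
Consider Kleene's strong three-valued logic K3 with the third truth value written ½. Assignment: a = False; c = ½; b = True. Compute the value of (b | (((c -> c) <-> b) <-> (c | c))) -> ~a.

c -> c = ½ -> ½ = ½  [~½ | ½]
(c -> c) <-> b = ½ <-> True = ½
c | c = ½ | ½ = ½
((c -> c) <-> b) <-> (c | c) = ½ <-> ½ = ½
b | (((c -> c) <-> b) <-> (c | c)) = True | ½ = True
~a = ~False = True
(b | (((c -> c) <-> b) <-> (c | c))) -> ~a = True -> True = True

True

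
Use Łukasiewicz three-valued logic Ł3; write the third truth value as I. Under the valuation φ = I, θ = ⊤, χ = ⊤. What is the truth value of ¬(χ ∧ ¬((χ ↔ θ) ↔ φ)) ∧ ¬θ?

⊥

χ ↔ θ = ⊤ ↔ ⊤ = ⊤
(χ ↔ θ) ↔ φ = ⊤ ↔ I = I  [1 − |1−½|]
¬((χ ↔ θ) ↔ φ) = ¬I = I
χ ∧ ¬((χ ↔ θ) ↔ φ) = ⊤ ∧ I = I
¬(χ ∧ ¬((χ ↔ θ) ↔ φ)) = ¬I = I
¬θ = ¬⊤ = ⊥
¬(χ ∧ ¬((χ ↔ θ) ↔ φ)) ∧ ¬θ = I ∧ ⊥ = ⊥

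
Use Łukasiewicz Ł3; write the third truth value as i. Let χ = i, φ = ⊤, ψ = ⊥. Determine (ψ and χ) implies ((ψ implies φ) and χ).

ψ and χ = ⊥ and i = ⊥
ψ implies φ = ⊥ implies ⊤ = ⊤
(ψ implies φ) and χ = ⊤ and i = i
(ψ and χ) implies ((ψ implies φ) and χ) = ⊥ implies i = ⊤  [min(1, 1−0+½)]

⊤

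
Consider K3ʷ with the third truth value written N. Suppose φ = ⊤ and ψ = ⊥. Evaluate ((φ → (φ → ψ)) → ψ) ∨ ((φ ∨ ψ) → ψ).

⊤

φ → ψ = ⊤ → ⊥ = ⊥
φ → (φ → ψ) = ⊤ → ⊥ = ⊥
(φ → (φ → ψ)) → ψ = ⊥ → ⊥ = ⊤
φ ∨ ψ = ⊤ ∨ ⊥ = ⊤
(φ ∨ ψ) → ψ = ⊤ → ⊥ = ⊥
((φ → (φ → ψ)) → ψ) ∨ ((φ ∨ ψ) → ψ) = ⊤ ∨ ⊥ = ⊤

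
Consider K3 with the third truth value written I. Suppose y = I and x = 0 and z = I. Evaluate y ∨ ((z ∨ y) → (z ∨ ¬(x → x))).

I

z ∨ y = I ∨ I = I
x → x = 0 → 0 = 1
¬(x → x) = ¬1 = 0
z ∨ ¬(x → x) = I ∨ 0 = I
(z ∨ y) → (z ∨ ¬(x → x)) = I → I = I
y ∨ ((z ∨ y) → (z ∨ ¬(x → x))) = I ∨ I = I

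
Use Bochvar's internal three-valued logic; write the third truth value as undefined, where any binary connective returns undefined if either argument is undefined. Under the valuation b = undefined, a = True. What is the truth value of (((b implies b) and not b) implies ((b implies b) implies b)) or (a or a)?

undefined

b implies b = undefined implies undefined = undefined  [any arg is the third value ⇒ result is the third value]
not b = not undefined = undefined
(b implies b) and not b = undefined and undefined = undefined
b implies b = undefined implies undefined = undefined
(b implies b) implies b = undefined implies undefined = undefined
((b implies b) and not b) implies ((b implies b) implies b) = undefined implies undefined = undefined
a or a = True or True = True
(((b implies b) and not b) implies ((b implies b) implies b)) or (a or a) = undefined or True = undefined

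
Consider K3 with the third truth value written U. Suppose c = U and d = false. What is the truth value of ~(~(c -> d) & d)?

c -> d = U -> false = U  [~U | false]
~(c -> d) = ~U = U
~(c -> d) & d = U & false = false
~(~(c -> d) & d) = ~false = true

true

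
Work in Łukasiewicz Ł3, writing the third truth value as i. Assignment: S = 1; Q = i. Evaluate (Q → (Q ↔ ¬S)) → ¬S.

¬S = ¬1 = 0
Q ↔ ¬S = i ↔ 0 = i  [1 − |½−0|]
Q → (Q ↔ ¬S) = i → i = 1
¬S = ¬1 = 0
(Q → (Q ↔ ¬S)) → ¬S = 1 → 0 = 0

0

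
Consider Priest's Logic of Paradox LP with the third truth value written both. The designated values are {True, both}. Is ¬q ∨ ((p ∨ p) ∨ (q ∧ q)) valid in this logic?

Every assignment of q, p over {True, both, False} gives a value in {True, both}.
In particular, with q=both, p=both: ¬q ∨ ((p ∨ p) ∨ (q ∧ q)) = both.

Yes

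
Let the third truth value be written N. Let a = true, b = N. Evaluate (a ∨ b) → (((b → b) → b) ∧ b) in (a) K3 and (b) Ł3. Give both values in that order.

In K3: a ∨ b = true ∨ N = true
b → b = N → N = N  [¬N ∨ N]
(b → b) → b = N → N = N
((b → b) → b) ∧ b = N ∧ N = N
(a ∨ b) → (((b → b) → b) ∧ b) = true → N = N
In Ł3: a ∨ b = true ∨ N = true
b → b = N → N = true
(b → b) → b = true → N = N
((b → b) → b) ∧ b = N ∧ N = N
(a ∨ b) → (((b → b) → b) ∧ b) = true → N = N

N; N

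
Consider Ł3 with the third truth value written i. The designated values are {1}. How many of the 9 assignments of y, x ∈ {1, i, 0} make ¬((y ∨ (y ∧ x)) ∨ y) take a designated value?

3

Designated under: (y=0, x=1); (y=0, x=i); (y=0, x=0).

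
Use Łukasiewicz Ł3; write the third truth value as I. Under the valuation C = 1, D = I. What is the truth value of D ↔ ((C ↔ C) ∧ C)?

C ↔ C = 1 ↔ 1 = 1
(C ↔ C) ∧ C = 1 ∧ 1 = 1
D ↔ ((C ↔ C) ∧ C) = I ↔ 1 = I  [1 − |½−1|]

I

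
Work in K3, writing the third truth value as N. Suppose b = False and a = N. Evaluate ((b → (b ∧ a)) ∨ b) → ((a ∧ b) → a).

True

b ∧ a = False ∧ N = False
b → (b ∧ a) = False → False = True
(b → (b ∧ a)) ∨ b = True ∨ False = True
a ∧ b = N ∧ False = False
(a ∧ b) → a = False → N = True  [¬False ∨ N]
((b → (b ∧ a)) ∨ b) → ((a ∧ b) → a) = True → True = True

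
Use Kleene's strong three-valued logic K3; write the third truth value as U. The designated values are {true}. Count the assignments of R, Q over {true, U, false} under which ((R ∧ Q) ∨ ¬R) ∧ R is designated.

Designated under: (R=true, Q=true).

1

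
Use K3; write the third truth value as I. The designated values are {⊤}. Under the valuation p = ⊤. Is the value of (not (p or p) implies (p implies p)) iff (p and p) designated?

p or p = ⊤ or ⊤ = ⊤
not (p or p) = not ⊤ = ⊥
p implies p = ⊤ implies ⊤ = ⊤
not (p or p) implies (p implies p) = ⊥ implies ⊤ = ⊤
p and p = ⊤ and ⊤ = ⊤
(not (p or p) implies (p implies p)) iff (p and p) = ⊤ iff ⊤ = ⊤
⊤ ∈ {⊤}.

Yes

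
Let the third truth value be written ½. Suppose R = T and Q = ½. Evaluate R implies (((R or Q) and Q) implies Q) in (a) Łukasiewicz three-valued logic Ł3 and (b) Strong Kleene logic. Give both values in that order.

T; ½

In Łukasiewicz three-valued logic Ł3: R or Q = T or ½ = T
(R or Q) and Q = T and ½ = ½
((R or Q) and Q) implies Q = ½ implies ½ = T  [min(1, 1−½+½)]
R implies (((R or Q) and Q) implies Q) = T implies T = T
In Strong Kleene logic: R or Q = T or ½ = T
(R or Q) and Q = T and ½ = ½
((R or Q) and Q) implies Q = ½ implies ½ = ½  [not ½ or ½]
R implies (((R or Q) and Q) implies Q) = T implies ½ = ½
They differ because Łukasiewicz three-valued logic Ł3 and Strong Kleene logic treat ½ differently under implication.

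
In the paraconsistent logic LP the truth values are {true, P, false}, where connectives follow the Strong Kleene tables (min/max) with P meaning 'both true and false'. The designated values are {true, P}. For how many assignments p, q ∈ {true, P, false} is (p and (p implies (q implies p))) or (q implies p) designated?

Of the 9 assignments, 8 give a value in {true, P}.

8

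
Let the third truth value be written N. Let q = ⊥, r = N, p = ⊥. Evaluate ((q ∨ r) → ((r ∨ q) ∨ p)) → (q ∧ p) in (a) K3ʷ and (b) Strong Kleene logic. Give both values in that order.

In K3ʷ: q ∨ r = ⊥ ∨ N = N
r ∨ q = N ∨ ⊥ = N
(r ∨ q) ∨ p = N ∨ ⊥ = N
(q ∨ r) → ((r ∨ q) ∨ p) = N → N = N  [any arg is the third value ⇒ result is the third value]
q ∧ p = ⊥ ∧ ⊥ = ⊥
((q ∨ r) → ((r ∨ q) ∨ p)) → (q ∧ p) = N → ⊥ = N
In Strong Kleene logic: q ∨ r = ⊥ ∨ N = N
r ∨ q = N ∨ ⊥ = N
(r ∨ q) ∨ p = N ∨ ⊥ = N
(q ∨ r) → ((r ∨ q) ∨ p) = N → N = N  [¬N ∨ N]
q ∧ p = ⊥ ∧ ⊥ = ⊥
((q ∨ r) → ((r ∨ q) ∨ p)) → (q ∧ p) = N → ⊥ = N

N; N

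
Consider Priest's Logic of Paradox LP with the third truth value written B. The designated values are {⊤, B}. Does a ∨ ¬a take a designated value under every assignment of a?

Yes

Every assignment of a over {⊤, B, ⊥} gives a value in {⊤, B}.
In particular, with a=B: a ∨ ¬a = B.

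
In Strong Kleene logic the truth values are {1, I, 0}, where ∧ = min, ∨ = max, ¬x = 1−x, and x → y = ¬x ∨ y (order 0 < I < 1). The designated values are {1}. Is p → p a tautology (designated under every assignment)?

No

Countermodel: p=I gives I, which is not designated.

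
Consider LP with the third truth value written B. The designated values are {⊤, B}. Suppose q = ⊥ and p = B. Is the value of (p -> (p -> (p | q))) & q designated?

No

p | q = B | ⊥ = B
p -> (p | q) = B -> B = B
p -> (p -> (p | q)) = B -> B = B
(p -> (p -> (p | q))) & q = B & ⊥ = ⊥
⊥ ∉ {⊤, B}.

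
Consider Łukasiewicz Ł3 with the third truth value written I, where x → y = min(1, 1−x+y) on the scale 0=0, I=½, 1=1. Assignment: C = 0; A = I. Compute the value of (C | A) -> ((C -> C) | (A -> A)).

1

C | A = 0 | I = I
C -> C = 0 -> 0 = 1
A -> A = I -> I = 1  [min(1, 1−½+½)]
(C -> C) | (A -> A) = 1 | 1 = 1
(C | A) -> ((C -> C) | (A -> A)) = I -> 1 = 1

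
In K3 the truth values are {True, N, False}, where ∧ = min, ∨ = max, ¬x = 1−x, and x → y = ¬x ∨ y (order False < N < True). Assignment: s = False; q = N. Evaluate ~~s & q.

False

~s = ~False = True
~~s = ~True = False
~~s & q = False & N = False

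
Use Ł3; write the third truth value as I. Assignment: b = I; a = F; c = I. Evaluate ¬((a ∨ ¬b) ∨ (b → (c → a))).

¬b = ¬I = I
a ∨ ¬b = F ∨ I = I
c → a = I → F = I
b → (c → a) = I → I = T
(a ∨ ¬b) ∨ (b → (c → a)) = I ∨ T = T
¬((a ∨ ¬b) ∨ (b → (c → a))) = ¬T = F

F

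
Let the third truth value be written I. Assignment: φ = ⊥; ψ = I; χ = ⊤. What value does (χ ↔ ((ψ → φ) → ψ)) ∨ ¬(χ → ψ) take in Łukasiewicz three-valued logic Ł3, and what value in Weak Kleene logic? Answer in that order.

In Łukasiewicz three-valued logic Ł3: ψ → φ = I → ⊥ = I  [min(1, 1−½+0)]
(ψ → φ) → ψ = I → I = ⊤
χ ↔ ((ψ → φ) → ψ) = ⊤ ↔ ⊤ = ⊤
χ → ψ = ⊤ → I = I
¬(χ → ψ) = ¬I = I
(χ ↔ ((ψ → φ) → ψ)) ∨ ¬(χ → ψ) = ⊤ ∨ I = ⊤
In Weak Kleene logic: ψ → φ = I → ⊥ = I
(ψ → φ) → ψ = I → I = I
χ ↔ ((ψ → φ) → ψ) = ⊤ ↔ I = I
χ → ψ = ⊤ → I = I
¬(χ → ψ) = ¬I = I
(χ ↔ ((ψ → φ) → ψ)) ∨ ¬(χ → ψ) = I ∨ I = I
They differ because Łukasiewicz three-valued logic Ł3 and Weak Kleene logic treat I differently under the binary connectives.

⊤; I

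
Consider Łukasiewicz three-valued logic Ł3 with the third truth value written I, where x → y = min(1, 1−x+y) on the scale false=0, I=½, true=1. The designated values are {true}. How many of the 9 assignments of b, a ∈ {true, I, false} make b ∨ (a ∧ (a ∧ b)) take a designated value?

Designated under: (b=true, a=true); (b=true, a=I); (b=true, a=false).

3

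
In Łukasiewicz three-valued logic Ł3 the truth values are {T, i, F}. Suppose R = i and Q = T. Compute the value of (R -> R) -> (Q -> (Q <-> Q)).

T

R -> R = i -> i = T
Q <-> Q = T <-> T = T
Q -> (Q <-> Q) = T -> T = T
(R -> R) -> (Q -> (Q <-> Q)) = T -> T = T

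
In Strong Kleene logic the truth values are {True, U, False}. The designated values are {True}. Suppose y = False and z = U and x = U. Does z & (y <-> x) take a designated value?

y <-> x = False <-> U = U
z & (y <-> x) = U & U = U
U ∉ {True}.

No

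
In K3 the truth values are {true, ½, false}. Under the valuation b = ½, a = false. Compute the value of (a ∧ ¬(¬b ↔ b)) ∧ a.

false

¬b = ¬½ = ½
¬b ↔ b = ½ ↔ ½ = ½
¬(¬b ↔ b) = ¬½ = ½
a ∧ ¬(¬b ↔ b) = false ∧ ½ = false
(a ∧ ¬(¬b ↔ b)) ∧ a = false ∧ false = false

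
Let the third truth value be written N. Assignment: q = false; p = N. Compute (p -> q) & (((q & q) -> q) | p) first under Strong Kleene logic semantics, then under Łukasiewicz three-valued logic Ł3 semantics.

N; N

In Strong Kleene logic: p -> q = N -> false = N  [~N | false]
q & q = false & false = false
(q & q) -> q = false -> false = true
((q & q) -> q) | p = true | N = true
(p -> q) & (((q & q) -> q) | p) = N & true = N
In Łukasiewicz three-valued logic Ł3: p -> q = N -> false = N  [min(1, 1−½+0)]
q & q = false & false = false
(q & q) -> q = false -> false = true
((q & q) -> q) | p = true | N = true
(p -> q) & (((q & q) -> q) | p) = N & true = N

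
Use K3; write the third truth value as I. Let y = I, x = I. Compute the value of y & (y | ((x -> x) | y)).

x -> x = I -> I = I  [~I | I]
(x -> x) | y = I | I = I
y | ((x -> x) | y) = I | I = I
y & (y | ((x -> x) | y)) = I & I = I

I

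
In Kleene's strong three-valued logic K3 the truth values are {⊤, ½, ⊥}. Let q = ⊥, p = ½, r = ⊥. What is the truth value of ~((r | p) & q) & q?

r | p = ⊥ | ½ = ½
(r | p) & q = ½ & ⊥ = ⊥
~((r | p) & q) = ~⊥ = ⊤
~((r | p) & q) & q = ⊤ & ⊥ = ⊥

⊥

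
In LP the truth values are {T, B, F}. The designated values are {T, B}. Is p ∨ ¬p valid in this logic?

Every assignment of p over {T, B, F} gives a value in {T, B}.
In particular, with p=B: p ∨ ¬p = B.

Yes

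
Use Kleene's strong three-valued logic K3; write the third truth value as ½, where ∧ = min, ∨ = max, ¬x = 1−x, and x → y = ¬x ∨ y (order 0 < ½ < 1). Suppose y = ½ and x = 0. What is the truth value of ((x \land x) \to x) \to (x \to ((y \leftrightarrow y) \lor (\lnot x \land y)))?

x \land x = 0 \land 0 = 0
(x \land x) \to x = 0 \to 0 = 1
y \leftrightarrow y = ½ \leftrightarrow ½ = ½
\lnot x = \lnot 0 = 1
\lnot x \land y = 1 \land ½ = ½
(y \leftrightarrow y) \lor (\lnot x \land y) = ½ \lor ½ = ½
x \to ((y \leftrightarrow y) \lor (\lnot x \land y)) = 0 \to ½ = 1  [\lnot 0 \lor ½]
((x \land x) \to x) \to (x \to ((y \leftrightarrow y) \lor (\lnot x \land y))) = 1 \to 1 = 1

1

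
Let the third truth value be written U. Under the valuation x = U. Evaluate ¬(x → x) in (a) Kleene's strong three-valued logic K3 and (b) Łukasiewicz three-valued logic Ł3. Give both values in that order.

In Kleene's strong three-valued logic K3: x → x = U → U = U  [¬U ∨ U]
¬(x → x) = ¬U = U
In Łukasiewicz three-valued logic Ł3: x → x = U → U = 1
¬(x → x) = ¬1 = 0
They differ because Kleene's strong three-valued logic K3 and Łukasiewicz three-valued logic Ł3 treat U differently under implication.

U; 0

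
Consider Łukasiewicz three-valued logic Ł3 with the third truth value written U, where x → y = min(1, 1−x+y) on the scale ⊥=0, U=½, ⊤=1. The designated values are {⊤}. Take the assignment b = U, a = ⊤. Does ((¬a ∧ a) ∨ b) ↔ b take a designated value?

¬a = ¬⊤ = ⊥
¬a ∧ a = ⊥ ∧ ⊤ = ⊥
(¬a ∧ a) ∨ b = ⊥ ∨ U = U
((¬a ∧ a) ∨ b) ↔ b = U ↔ U = ⊤  [1 − |½−½|]
⊤ ∈ {⊤}.

Yes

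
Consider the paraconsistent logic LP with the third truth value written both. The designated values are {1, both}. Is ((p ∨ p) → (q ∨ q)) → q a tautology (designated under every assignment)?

Countermodel: p=0, q=0 gives 0, which is not designated.

No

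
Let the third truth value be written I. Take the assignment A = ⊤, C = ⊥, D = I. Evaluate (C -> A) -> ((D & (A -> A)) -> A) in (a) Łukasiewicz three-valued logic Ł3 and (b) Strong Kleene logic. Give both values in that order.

In Łukasiewicz three-valued logic Ł3: C -> A = ⊥ -> ⊤ = ⊤
A -> A = ⊤ -> ⊤ = ⊤
D & (A -> A) = I & ⊤ = I
(D & (A -> A)) -> A = I -> ⊤ = ⊤  [min(1, 1−½+1)]
(C -> A) -> ((D & (A -> A)) -> A) = ⊤ -> ⊤ = ⊤
In Strong Kleene logic: C -> A = ⊥ -> ⊤ = ⊤
A -> A = ⊤ -> ⊤ = ⊤
D & (A -> A) = I & ⊤ = I
(D & (A -> A)) -> A = I -> ⊤ = ⊤
(C -> A) -> ((D & (A -> A)) -> A) = ⊤ -> ⊤ = ⊤

⊤; ⊤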